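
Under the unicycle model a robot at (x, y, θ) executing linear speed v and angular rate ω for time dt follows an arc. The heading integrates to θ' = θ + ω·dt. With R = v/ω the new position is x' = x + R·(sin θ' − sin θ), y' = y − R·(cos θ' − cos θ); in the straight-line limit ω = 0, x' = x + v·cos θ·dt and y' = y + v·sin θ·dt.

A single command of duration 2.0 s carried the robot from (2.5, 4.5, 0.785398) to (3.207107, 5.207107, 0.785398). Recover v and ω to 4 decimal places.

Δθ = 0.785398 − 0.785398 = 0.000000
ω = Δθ/dt = 0.000000/2.0 = 0.0000
ω = 0 → v = (Δx·cos θ + Δy·sin θ)/dt = 0.5000

v = 0.5000, ω = 0.0000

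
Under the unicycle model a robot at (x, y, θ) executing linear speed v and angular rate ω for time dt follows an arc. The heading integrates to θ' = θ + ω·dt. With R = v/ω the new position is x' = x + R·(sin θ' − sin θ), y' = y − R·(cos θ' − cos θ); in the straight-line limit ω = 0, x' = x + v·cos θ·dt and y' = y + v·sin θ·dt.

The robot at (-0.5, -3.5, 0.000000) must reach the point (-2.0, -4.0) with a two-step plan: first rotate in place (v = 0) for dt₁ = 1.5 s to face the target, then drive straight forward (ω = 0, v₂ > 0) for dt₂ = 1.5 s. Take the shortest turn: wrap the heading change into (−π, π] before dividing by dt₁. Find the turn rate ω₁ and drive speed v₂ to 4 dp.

ω₁ = -1.8799, v₂ = 1.0541

heading to target = atan2(-4−-3.5, -2−-0.5) = -2.8198
Δθ = wrap(-2.8198 − 0.0000) = -2.8198; ω₁ = Δθ/dt₁ = -1.8799
distance = √((-2−-0.5)² + (-4−-3.5)²) = 1.5811; v₂ = distance/dt₂ = 1.0541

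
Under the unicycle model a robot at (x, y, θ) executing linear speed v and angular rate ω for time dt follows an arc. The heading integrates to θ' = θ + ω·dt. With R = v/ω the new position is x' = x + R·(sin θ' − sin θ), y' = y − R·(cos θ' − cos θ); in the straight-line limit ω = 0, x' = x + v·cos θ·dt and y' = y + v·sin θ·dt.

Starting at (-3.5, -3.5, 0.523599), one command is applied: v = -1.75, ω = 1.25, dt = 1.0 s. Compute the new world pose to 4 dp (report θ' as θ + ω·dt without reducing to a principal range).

(-4.1713, -4.9944, 1.7736)

θ' = 0.5236 + 1.25·1.0 = 1.7736
R = v/ω = -1.75/1.25 = -1.4000
x' = -3.5 + -1.4000·(sin 1.7736 − sin 0.5236) = -4.1713
y' = -3.5 − -1.4000·(cos 1.7736 − cos 0.5236) = -4.9944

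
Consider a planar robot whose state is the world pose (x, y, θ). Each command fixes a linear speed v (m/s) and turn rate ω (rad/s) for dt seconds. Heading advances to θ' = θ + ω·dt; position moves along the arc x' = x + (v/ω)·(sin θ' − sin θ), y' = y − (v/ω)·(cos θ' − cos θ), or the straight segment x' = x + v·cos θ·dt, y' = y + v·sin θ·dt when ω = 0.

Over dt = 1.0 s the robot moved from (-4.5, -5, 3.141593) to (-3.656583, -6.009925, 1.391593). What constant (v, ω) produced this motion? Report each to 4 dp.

v = -1.5000, ω = -1.7500

Δθ = 1.391593 − 3.141593 = -1.750000
ω = Δθ/dt = -1.750000/1.0 = -1.7500
R = −Δy/(cos θ' − cos θ) = 0.8571
v = R·ω = 0.8571·-1.7500 = -1.5000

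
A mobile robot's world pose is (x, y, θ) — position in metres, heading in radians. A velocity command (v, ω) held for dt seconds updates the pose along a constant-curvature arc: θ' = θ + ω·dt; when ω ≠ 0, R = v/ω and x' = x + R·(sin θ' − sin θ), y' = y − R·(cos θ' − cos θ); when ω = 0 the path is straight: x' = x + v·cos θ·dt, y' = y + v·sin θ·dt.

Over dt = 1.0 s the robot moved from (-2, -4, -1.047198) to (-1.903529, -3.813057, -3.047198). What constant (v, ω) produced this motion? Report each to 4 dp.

Δθ = -3.047198 − -1.047198 = -2.000000
ω = Δθ/dt = -2.000000/1.0 = -2.0000
R = −Δy/(cos θ' − cos θ) = 0.1250
v = R·ω = 0.1250·-2.0000 = -0.2500

v = -0.2500, ω = -2.0000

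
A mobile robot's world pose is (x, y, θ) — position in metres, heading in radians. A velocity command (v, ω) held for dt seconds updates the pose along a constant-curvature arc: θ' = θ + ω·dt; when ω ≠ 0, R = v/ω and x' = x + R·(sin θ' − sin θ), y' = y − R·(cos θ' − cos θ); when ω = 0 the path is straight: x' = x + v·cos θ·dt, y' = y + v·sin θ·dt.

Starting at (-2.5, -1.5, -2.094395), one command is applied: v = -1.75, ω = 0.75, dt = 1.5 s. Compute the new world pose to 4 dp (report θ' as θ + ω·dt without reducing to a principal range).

(-2.5968, 0.9869, -0.9694)

θ' = -2.0944 + 0.75·1.5 = -0.9694
R = v/ω = -1.75/0.75 = -2.3333
x' = -2.5 + -2.3333·(sin -0.9694 − sin -2.0944) = -2.5968
y' = -1.5 − -2.3333·(cos -0.9694 − cos -2.0944) = 0.9869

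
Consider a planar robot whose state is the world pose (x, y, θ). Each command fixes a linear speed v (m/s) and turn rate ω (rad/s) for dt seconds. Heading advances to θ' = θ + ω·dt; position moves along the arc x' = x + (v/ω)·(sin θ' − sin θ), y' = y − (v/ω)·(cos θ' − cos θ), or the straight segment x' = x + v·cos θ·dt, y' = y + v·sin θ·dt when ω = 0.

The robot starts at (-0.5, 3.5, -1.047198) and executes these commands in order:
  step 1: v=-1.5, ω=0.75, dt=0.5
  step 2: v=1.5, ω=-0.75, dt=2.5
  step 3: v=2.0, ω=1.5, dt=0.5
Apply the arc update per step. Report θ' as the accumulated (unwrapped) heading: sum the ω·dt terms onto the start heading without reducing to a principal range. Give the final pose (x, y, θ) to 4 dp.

(-1.6647, 0.0377, -1.7972)

step 1: θ'=-0.6722 (R=-2.0000) → pose (-0.9866, 4.0649, -0.6722)
step 2: θ'=-2.5472 (R=-2.0000) → pose (-1.1120, 0.8430, -2.5472)
step 3: θ'=-1.7972 (R=1.3333) → pose (-1.6647, 0.0377, -1.7972)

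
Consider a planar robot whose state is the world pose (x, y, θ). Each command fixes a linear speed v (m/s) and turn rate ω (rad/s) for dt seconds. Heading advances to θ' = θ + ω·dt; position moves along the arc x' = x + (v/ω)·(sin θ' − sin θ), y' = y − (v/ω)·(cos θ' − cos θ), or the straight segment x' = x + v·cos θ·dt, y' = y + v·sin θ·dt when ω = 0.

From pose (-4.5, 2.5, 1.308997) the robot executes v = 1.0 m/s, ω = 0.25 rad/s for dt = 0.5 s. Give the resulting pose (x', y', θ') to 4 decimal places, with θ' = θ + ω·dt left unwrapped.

θ' = 1.3090 + 0.25·0.5 = 1.4340
R = v/ω = 1.0/0.25 = 4.0000
x' = -4.5 + 4.0000·(sin 1.4340 − sin 1.3090) = -4.4011
y' = 2.5 − 4.0000·(cos 1.4340 − cos 1.3090) = 2.9898

(-4.4011, 2.9898, 1.4340)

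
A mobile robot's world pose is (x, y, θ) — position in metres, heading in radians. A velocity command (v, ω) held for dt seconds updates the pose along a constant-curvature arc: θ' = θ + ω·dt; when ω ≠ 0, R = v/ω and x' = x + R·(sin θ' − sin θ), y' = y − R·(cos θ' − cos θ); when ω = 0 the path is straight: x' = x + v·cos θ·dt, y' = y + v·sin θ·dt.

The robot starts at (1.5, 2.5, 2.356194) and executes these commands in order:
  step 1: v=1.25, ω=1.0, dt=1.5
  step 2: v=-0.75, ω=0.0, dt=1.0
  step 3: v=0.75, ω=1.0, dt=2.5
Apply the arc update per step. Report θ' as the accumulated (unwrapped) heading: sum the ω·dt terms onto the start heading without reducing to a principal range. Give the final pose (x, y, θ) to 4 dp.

(0.9097, 1.7373, 6.3562)

step 1: θ'=3.8562 (R=1.2500) → pose (-0.2030, 2.5603, 3.8562)
step 2: θ'=3.8562 (straight) → pose (0.3635, 3.0518, 3.8562)
step 3: θ'=6.3562 (R=0.7500) → pose (0.9097, 1.7373, 6.3562)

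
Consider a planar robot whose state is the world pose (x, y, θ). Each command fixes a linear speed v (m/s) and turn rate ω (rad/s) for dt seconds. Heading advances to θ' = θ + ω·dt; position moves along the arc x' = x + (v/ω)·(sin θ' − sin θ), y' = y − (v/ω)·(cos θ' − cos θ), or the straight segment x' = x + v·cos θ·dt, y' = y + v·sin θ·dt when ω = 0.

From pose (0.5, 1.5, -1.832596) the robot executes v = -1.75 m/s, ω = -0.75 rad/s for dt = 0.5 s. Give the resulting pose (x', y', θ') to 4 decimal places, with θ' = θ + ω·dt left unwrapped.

(0.8778, 2.2835, -2.2076)

θ' = -1.8326 + -0.75·0.5 = -2.2076
R = v/ω = -1.75/-0.75 = 2.3333
x' = 0.5 + 2.3333·(sin -2.2076 − sin -1.8326) = 0.8778
y' = 1.5 − 2.3333·(cos -2.2076 − cos -1.8326) = 2.2835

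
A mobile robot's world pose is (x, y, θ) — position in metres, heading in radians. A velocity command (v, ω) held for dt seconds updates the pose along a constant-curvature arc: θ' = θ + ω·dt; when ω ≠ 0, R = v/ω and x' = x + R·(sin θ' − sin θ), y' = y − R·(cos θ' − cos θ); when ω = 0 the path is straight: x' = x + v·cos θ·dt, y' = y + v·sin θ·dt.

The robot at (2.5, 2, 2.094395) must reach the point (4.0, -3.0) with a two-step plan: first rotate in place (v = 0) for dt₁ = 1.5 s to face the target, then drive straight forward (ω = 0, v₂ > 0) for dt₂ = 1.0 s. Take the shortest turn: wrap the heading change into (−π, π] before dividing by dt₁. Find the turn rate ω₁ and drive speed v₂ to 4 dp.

heading to target = atan2(-3−2, 4−2.5) = -1.2793
Δθ = wrap(-1.2793 − 2.0944) = 2.9095; ω₁ = Δθ/dt₁ = 1.9396
distance = √((4−2.5)² + (-3−2)²) = 5.2202; v₂ = distance/dt₂ = 5.2202

ω₁ = 1.9396, v₂ = 5.2202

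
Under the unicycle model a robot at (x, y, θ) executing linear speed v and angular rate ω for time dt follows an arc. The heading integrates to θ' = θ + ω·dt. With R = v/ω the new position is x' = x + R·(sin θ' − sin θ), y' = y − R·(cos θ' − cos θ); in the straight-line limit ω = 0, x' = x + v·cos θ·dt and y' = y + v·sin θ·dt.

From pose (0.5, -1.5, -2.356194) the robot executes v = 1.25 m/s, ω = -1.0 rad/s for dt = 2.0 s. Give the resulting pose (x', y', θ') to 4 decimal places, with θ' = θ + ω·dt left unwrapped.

(-1.5554, -1.0520, -4.3562)

θ' = -2.3562 + -1.0·2.0 = -4.3562
R = v/ω = 1.25/-1.0 = -1.2500
x' = 0.5 + -1.2500·(sin -4.3562 − sin -2.3562) = -1.5554
y' = -1.5 − -1.2500·(cos -4.3562 − cos -2.3562) = -1.0520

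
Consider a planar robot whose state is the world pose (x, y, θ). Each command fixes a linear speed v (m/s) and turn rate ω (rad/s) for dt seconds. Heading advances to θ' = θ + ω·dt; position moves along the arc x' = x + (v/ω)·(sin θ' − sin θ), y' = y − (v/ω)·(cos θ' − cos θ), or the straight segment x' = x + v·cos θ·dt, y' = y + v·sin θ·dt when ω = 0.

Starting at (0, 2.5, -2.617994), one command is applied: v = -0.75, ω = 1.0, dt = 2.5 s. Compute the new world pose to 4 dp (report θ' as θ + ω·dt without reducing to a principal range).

θ' = -2.6180 + 1.0·2.5 = -0.1180
R = v/ω = -0.75/1.0 = -0.7500
x' = 0 + -0.7500·(sin -0.1180 − sin -2.6180) = -0.2867
y' = 2.5 − -0.7500·(cos -0.1180 − cos -2.6180) = 3.8943

(-0.2867, 3.8943, -0.1180)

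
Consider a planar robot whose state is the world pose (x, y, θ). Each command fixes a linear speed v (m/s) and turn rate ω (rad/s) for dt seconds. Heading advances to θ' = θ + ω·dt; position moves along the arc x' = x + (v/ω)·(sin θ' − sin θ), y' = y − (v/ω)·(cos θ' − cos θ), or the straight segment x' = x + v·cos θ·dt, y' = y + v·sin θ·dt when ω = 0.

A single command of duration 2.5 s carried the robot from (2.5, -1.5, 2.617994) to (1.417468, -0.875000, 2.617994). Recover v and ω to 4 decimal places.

v = 0.5000, ω = 0.0000

Δθ = 2.617994 − 2.617994 = 0.000000
ω = Δθ/dt = 0.000000/2.5 = 0.0000
ω = 0 → v = (Δx·cos θ + Δy·sin θ)/dt = 0.5000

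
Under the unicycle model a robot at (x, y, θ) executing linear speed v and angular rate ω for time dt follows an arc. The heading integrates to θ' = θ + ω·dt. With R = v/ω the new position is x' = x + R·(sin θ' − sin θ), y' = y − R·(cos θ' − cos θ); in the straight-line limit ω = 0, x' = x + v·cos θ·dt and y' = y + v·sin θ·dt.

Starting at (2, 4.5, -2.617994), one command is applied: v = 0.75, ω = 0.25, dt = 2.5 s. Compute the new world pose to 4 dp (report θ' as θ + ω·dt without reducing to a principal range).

θ' = -2.6180 + 0.25·2.5 = -1.9930
R = v/ω = 0.75/0.25 = 3.0000
x' = 2 + 3.0000·(sin -1.9930 − sin -2.6180) = 0.7634
y' = 4.5 − 3.0000·(cos -1.9930 − cos -2.6180) = 3.1312

(0.7634, 3.1312, -1.9930)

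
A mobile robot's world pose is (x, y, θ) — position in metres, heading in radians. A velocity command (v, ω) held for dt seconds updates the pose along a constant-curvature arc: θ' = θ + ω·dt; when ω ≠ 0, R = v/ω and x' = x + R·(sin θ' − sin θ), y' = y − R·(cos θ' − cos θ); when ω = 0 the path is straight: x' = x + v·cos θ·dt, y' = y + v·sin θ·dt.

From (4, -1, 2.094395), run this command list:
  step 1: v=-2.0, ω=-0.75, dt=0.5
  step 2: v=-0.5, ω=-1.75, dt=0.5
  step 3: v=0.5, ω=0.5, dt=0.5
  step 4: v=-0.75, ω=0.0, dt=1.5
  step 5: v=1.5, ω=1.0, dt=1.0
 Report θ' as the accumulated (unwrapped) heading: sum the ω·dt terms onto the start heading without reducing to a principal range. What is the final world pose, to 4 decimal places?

(3.8501, -1.5269, 2.0944)

step 1: θ'=1.7194 (R=2.6667) → pose (4.3279, -1.9385, 1.7194)
step 2: θ'=0.8444 (R=0.2857) → pose (4.2589, -2.1706, 0.8444)
step 3: θ'=1.0944 (R=1.0000) → pose (4.4000, -1.9650, 1.0944)
step 4: θ'=1.0944 (straight) → pose (3.8841, -2.9647, 1.0944)
step 5: θ'=2.0944 (R=1.5000) → pose (3.8501, -1.5269, 2.0944)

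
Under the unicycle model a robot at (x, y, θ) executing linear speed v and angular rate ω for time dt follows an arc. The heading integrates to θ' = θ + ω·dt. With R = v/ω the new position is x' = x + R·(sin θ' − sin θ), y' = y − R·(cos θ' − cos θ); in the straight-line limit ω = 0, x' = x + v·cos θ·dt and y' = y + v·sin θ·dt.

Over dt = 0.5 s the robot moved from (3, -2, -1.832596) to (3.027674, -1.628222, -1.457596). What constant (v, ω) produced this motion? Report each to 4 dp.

v = -0.7500, ω = 0.7500

Δθ = -1.457596 − -1.832596 = 0.375000
ω = Δθ/dt = 0.375000/0.5 = 0.7500
R = −Δy/(cos θ' − cos θ) = -1.0000
v = R·ω = -1.0000·0.7500 = -0.7500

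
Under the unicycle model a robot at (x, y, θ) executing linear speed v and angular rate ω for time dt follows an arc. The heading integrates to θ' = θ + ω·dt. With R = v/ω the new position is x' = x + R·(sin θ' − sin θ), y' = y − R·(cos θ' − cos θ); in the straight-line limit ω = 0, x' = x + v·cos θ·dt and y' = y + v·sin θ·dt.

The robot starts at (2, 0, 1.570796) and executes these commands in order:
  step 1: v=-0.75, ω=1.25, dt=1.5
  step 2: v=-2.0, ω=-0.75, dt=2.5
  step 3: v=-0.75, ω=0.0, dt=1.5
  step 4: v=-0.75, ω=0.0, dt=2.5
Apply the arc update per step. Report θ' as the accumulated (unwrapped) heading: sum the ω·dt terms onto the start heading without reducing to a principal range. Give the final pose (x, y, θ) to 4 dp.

(6.2451, -6.1167, 1.5708)

step 1: θ'=3.4458 (R=-0.6000) → pose (2.7797, -0.5725, 3.4458)
step 2: θ'=1.5708 (R=2.6667) → pose (6.2451, -3.1167, 1.5708)
step 3: θ'=1.5708 (straight) → pose (6.2451, -4.2417, 1.5708)
step 4: θ'=1.5708 (straight) → pose (6.2451, -6.1167, 1.5708)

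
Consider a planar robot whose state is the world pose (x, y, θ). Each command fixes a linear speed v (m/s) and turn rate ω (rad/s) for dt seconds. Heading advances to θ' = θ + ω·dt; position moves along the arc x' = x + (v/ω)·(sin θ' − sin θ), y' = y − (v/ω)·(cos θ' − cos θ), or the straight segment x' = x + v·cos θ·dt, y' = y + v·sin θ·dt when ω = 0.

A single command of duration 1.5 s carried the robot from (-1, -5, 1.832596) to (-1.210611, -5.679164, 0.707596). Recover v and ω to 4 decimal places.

v = -0.5000, ω = -0.7500

Δθ = 0.707596 − 1.832596 = -1.125000
ω = Δθ/dt = -1.125000/1.5 = -0.7500
R = −Δy/(cos θ' − cos θ) = 0.6667
v = R·ω = 0.6667·-0.7500 = -0.5000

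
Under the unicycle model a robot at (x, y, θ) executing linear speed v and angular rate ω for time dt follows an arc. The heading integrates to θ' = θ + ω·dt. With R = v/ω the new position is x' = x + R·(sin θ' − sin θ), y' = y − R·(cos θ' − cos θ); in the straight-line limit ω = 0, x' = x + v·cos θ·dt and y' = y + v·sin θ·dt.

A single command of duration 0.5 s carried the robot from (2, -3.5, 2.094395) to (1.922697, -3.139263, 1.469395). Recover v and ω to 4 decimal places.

Δθ = 1.469395 − 2.094395 = -0.625000
ω = Δθ/dt = -0.625000/0.5 = -1.2500
R = −Δy/(cos θ' − cos θ) = -0.6000
v = R·ω = -0.6000·-1.2500 = 0.7500

v = 0.7500, ω = -1.2500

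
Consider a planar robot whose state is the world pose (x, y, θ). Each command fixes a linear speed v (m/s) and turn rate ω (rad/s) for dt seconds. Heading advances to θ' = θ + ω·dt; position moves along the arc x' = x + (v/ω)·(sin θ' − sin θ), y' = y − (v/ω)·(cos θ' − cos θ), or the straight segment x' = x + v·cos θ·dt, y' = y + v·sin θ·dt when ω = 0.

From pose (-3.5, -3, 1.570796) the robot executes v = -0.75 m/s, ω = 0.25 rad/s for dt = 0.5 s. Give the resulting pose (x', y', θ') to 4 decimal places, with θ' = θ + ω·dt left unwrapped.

(-3.4766, -3.3740, 1.6958)

θ' = 1.5708 + 0.25·0.5 = 1.6958
R = v/ω = -0.75/0.25 = -3.0000
x' = -3.5 + -3.0000·(sin 1.6958 − sin 1.5708) = -3.4766
y' = -3 − -3.0000·(cos 1.6958 − cos 1.5708) = -3.3740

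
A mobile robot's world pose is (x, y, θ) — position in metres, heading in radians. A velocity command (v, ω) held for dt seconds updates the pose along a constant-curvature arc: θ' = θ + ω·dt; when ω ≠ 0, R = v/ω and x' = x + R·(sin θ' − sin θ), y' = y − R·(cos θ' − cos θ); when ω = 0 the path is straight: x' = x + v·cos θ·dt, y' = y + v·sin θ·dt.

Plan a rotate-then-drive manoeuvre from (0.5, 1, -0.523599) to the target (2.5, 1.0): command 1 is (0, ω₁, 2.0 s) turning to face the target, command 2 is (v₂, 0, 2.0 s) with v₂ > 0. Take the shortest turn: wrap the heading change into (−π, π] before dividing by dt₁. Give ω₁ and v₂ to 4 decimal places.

ω₁ = 0.2618, v₂ = 1.0000

heading to target = atan2(1−1, 2.5−0.5) = 0.0000
Δθ = wrap(0.0000 − -0.5236) = 0.5236; ω₁ = Δθ/dt₁ = 0.2618
distance = √((2.5−0.5)² + (1−1)²) = 2.0000; v₂ = distance/dt₂ = 1.0000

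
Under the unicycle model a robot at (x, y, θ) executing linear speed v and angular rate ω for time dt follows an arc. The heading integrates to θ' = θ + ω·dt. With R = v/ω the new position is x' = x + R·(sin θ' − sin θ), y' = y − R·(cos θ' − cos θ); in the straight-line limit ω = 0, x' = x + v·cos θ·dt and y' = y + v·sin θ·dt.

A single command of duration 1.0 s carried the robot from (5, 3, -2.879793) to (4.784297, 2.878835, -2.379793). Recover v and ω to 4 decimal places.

Δθ = -2.379793 − -2.879793 = 0.500000
ω = Δθ/dt = 0.500000/1.0 = 0.5000
R = Δx/(sin θ' − sin θ) = 0.5000
v = R·ω = 0.5000·0.5000 = 0.2500

v = 0.2500, ω = 0.5000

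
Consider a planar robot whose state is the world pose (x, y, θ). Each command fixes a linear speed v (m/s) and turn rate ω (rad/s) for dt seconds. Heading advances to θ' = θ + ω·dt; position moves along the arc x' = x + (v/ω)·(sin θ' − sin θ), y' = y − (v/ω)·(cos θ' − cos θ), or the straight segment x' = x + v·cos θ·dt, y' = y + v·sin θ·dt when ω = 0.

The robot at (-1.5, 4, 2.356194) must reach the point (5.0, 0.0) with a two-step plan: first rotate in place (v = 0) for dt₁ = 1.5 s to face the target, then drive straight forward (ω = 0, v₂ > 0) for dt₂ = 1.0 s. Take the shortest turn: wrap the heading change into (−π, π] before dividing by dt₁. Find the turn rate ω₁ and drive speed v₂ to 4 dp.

ω₁ = -1.9386, v₂ = 7.6322

heading to target = atan2(0−4, 5−-1.5) = -0.5517
Δθ = wrap(-0.5517 − 2.3562) = -2.9078; ω₁ = Δθ/dt₁ = -1.9386
distance = √((5−-1.5)² + (0−4)²) = 7.6322; v₂ = distance/dt₂ = 7.6322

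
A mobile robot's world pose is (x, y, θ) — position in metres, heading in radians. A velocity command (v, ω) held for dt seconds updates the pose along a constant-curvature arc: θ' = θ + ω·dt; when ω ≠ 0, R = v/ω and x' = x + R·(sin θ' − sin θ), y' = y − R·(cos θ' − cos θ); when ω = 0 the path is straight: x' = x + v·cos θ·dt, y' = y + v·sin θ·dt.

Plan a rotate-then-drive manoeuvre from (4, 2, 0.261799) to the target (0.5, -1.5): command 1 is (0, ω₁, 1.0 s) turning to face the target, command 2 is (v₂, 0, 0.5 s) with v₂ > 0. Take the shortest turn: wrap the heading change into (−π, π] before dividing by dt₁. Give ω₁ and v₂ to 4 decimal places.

ω₁ = -2.6180, v₂ = 9.8995

heading to target = atan2(-1.5−2, 0.5−4) = -2.3562
Δθ = wrap(-2.3562 − 0.2618) = -2.6180; ω₁ = Δθ/dt₁ = -2.6180
distance = √((0.5−4)² + (-1.5−2)²) = 4.9497; v₂ = distance/dt₂ = 9.8995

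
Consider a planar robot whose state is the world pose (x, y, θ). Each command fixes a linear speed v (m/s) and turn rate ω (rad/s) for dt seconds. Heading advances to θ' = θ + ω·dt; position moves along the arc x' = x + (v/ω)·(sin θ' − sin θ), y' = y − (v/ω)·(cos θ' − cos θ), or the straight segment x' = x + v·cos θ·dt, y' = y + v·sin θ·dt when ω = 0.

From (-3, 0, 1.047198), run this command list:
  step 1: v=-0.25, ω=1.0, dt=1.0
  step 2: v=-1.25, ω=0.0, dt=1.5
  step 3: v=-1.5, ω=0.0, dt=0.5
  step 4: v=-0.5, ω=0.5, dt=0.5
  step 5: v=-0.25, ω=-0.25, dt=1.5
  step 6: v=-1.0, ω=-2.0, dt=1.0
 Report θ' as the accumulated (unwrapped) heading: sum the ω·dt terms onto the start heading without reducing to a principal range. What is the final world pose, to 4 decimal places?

step 1: θ'=2.0472 (R=-0.2500) → pose (-3.0057, -0.2396, 2.0472)
step 2: θ'=2.0472 (straight) → pose (-2.1458, -1.9059, 2.0472)
step 3: θ'=2.0472 (straight) → pose (-1.8019, -2.5724, 2.0472)
step 4: θ'=2.2972 (R=-1.0000) → pose (-1.6608, -2.7780, 2.2972)
step 5: θ'=1.9222 (R=1.0000) → pose (-1.4695, -3.0979, 1.9222)
step 6: θ'=-0.0778 (R=0.5000) → pose (-1.9778, -3.7685, -0.0778)

(-1.9778, -3.7685, -0.0778)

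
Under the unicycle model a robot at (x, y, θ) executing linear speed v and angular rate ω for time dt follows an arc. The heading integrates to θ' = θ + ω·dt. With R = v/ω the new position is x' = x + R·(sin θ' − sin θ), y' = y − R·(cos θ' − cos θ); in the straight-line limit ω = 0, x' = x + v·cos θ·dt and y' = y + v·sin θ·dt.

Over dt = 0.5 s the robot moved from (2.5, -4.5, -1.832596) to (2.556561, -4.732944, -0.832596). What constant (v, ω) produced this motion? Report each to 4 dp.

v = 0.5000, ω = 2.0000

Δθ = -0.832596 − -1.832596 = 1.000000
ω = Δθ/dt = 1.000000/0.5 = 2.0000
R = −Δy/(cos θ' − cos θ) = 0.2500
v = R·ω = 0.2500·2.0000 = 0.5000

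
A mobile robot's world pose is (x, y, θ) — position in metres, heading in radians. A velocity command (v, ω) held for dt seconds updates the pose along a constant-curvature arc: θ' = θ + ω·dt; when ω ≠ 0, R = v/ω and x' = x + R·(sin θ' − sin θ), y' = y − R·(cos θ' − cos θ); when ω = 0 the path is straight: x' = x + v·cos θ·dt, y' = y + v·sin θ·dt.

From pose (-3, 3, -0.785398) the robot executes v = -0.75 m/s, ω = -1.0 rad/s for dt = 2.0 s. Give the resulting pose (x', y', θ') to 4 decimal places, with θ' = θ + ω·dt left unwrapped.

(-2.7312, 4.2333, -2.7854)

θ' = -0.7854 + -1.0·2.0 = -2.7854
R = v/ω = -0.75/-1.0 = 0.7500
x' = -3 + 0.7500·(sin -2.7854 − sin -0.7854) = -2.7312
y' = 3 − 0.7500·(cos -2.7854 − cos -0.7854) = 4.2333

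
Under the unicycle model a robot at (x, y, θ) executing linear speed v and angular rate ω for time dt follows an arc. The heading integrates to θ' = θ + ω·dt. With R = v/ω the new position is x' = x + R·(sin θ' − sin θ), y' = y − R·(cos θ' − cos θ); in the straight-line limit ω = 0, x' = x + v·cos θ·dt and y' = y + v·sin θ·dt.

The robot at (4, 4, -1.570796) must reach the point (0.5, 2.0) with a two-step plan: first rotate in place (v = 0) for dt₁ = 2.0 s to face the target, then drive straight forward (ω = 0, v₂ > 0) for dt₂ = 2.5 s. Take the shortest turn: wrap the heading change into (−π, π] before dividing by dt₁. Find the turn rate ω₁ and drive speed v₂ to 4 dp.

heading to target = atan2(2−4, 0.5−4) = -2.6224
Δθ = wrap(-2.6224 − -1.5708) = -1.0517; ω₁ = Δθ/dt₁ = -0.5258
distance = √((0.5−4)² + (2−4)²) = 4.0311; v₂ = distance/dt₂ = 1.6125

ω₁ = -0.5258, v₂ = 1.6125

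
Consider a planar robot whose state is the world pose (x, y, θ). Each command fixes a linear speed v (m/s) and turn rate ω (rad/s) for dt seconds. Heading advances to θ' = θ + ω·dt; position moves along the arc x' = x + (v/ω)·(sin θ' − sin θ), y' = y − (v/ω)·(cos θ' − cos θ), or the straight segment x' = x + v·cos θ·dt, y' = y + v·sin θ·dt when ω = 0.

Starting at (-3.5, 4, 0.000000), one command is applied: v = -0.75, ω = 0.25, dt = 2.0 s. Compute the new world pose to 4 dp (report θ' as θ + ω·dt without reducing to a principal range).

(-4.9383, 3.6327, 0.5000)

θ' = 0.0000 + 0.25·2.0 = 0.5000
R = v/ω = -0.75/0.25 = -3.0000
x' = -3.5 + -3.0000·(sin 0.5000 − sin 0.0000) = -4.9383
y' = 4 − -3.0000·(cos 0.5000 − cos 0.0000) = 3.6327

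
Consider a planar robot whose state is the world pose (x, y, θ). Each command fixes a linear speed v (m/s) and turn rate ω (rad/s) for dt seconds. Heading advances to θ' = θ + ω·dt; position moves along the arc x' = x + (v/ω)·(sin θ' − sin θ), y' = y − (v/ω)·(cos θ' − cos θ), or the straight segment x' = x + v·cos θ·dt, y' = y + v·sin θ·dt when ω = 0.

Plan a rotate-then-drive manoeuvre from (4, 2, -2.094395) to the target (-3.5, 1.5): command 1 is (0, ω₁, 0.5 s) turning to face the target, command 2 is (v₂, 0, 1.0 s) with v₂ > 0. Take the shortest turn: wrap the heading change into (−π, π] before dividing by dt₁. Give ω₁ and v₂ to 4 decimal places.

ω₁ = -1.9613, v₂ = 7.5166

heading to target = atan2(1.5−2, -3.5−4) = -3.0750
Δθ = wrap(-3.0750 − -2.0944) = -0.9806; ω₁ = Δθ/dt₁ = -1.9613
distance = √((-3.5−4)² + (1.5−2)²) = 7.5166; v₂ = distance/dt₂ = 7.5166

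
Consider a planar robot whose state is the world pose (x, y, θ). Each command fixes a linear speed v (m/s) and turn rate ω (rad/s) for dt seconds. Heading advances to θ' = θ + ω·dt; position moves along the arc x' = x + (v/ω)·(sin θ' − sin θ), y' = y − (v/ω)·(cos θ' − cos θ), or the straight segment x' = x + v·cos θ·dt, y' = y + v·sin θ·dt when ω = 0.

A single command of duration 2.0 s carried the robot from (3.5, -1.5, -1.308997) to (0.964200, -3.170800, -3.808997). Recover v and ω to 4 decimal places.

v = 2.0000, ω = -1.2500

Δθ = -3.808997 − -1.308997 = -2.500000
ω = Δθ/dt = -2.500000/2.0 = -1.2500
R = Δx/(sin θ' − sin θ) = -1.6000
v = R·ω = -1.6000·-1.2500 = 2.0000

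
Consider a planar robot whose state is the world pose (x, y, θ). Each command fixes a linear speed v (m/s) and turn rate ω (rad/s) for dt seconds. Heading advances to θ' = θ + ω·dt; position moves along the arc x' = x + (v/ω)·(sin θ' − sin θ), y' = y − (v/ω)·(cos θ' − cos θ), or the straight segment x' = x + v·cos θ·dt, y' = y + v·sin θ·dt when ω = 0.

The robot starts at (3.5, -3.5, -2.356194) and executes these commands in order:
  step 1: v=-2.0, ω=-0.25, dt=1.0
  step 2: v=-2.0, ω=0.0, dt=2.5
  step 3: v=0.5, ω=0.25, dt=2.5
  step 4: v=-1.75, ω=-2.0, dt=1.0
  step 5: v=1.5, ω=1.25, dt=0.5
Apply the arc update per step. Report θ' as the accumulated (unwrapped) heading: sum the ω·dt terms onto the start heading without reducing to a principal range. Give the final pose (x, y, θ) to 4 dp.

step 1: θ'=-2.6062 (R=8.0000) → pose (5.0754, -2.2763, -2.6062)
step 2: θ'=-2.6062 (straight) → pose (9.3757, 0.2746, -2.6062)
step 3: θ'=-1.9812 (R=2.0000) → pose (8.5622, -0.6476, -1.9812)
step 4: θ'=-3.9812 (R=0.8750) → pose (10.0158, -0.4124, -3.9812)
step 5: θ'=-3.3562 (R=1.2000) → pose (9.3781, -0.0412, -3.3562)

(9.3781, -0.0412, -3.3562)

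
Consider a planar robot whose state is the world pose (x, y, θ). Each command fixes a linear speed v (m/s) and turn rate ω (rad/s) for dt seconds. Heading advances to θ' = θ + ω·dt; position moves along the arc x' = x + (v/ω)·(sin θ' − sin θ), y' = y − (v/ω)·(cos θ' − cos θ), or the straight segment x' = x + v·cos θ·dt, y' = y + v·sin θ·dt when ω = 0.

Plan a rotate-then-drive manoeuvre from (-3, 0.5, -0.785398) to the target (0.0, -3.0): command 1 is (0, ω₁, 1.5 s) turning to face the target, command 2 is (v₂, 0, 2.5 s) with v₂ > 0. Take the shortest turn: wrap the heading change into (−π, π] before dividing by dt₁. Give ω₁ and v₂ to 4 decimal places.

ω₁ = -0.0512, v₂ = 1.8439

heading to target = atan2(-3−0.5, 0−-3) = -0.8622
Δθ = wrap(-0.8622 − -0.7854) = -0.0768; ω₁ = Δθ/dt₁ = -0.0512
distance = √((0−-3)² + (-3−0.5)²) = 4.6098; v₂ = distance/dt₂ = 1.8439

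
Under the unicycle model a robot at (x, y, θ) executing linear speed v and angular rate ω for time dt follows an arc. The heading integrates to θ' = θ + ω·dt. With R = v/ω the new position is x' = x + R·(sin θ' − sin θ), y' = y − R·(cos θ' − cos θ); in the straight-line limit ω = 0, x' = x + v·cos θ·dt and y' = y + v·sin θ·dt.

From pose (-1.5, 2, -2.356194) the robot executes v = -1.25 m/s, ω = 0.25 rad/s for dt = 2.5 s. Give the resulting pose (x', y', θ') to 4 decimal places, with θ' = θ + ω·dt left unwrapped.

(-0.0997, 4.7370, -1.7312)

θ' = -2.3562 + 0.25·2.5 = -1.7312
R = v/ω = -1.25/0.25 = -5.0000
x' = -1.5 + -5.0000·(sin -1.7312 − sin -2.3562) = -0.0997
y' = 2 − -5.0000·(cos -1.7312 − cos -2.3562) = 4.7370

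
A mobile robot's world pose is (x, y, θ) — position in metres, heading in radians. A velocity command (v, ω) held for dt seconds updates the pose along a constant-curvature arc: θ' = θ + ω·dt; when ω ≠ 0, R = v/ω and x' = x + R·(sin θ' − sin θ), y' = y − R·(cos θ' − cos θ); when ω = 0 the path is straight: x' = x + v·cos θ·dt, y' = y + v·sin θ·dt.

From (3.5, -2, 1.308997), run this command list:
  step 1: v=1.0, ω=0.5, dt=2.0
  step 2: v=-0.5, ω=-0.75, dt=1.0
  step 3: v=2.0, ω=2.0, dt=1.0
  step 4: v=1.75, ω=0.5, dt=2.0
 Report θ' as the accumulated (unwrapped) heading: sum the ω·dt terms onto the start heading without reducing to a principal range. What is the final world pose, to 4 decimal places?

(-0.2244, -2.3317, 4.5590)

step 1: θ'=2.3090 (R=2.0000) → pose (3.0475, -0.1364, 2.3090)
step 2: θ'=1.5590 (R=0.6667) → pose (3.2210, -0.5930, 1.5590)
step 3: θ'=3.5590 (R=1.0000) → pose (1.8157, 0.3330, 3.5590)
step 4: θ'=4.5590 (R=3.5000) → pose (-0.2244, -2.3317, 4.5590)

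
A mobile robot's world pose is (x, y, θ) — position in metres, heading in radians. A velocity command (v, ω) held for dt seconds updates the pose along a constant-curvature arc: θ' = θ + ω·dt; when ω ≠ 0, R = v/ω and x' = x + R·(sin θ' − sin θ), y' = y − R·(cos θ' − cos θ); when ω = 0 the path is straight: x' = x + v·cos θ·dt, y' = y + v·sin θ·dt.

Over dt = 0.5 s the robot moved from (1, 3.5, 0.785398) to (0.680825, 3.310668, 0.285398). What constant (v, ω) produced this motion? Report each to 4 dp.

Δθ = 0.285398 − 0.785398 = -0.500000
ω = Δθ/dt = -0.500000/0.5 = -1.0000
R = Δx/(sin θ' − sin θ) = 0.7500
v = R·ω = 0.7500·-1.0000 = -0.7500

v = -0.7500, ω = -1.0000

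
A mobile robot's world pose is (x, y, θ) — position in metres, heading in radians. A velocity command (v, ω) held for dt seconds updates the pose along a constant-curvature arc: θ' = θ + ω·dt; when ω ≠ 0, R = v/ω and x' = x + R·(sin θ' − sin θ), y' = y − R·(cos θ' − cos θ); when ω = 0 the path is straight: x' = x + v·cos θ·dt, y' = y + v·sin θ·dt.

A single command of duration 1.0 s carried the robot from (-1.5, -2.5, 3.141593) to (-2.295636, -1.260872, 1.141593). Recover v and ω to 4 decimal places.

Δθ = 1.141593 − 3.141593 = -2.000000
ω = Δθ/dt = -2.000000/1.0 = -2.0000
R = −Δy/(cos θ' − cos θ) = -0.8750
v = R·ω = -0.8750·-2.0000 = 1.7500

v = 1.7500, ω = -2.0000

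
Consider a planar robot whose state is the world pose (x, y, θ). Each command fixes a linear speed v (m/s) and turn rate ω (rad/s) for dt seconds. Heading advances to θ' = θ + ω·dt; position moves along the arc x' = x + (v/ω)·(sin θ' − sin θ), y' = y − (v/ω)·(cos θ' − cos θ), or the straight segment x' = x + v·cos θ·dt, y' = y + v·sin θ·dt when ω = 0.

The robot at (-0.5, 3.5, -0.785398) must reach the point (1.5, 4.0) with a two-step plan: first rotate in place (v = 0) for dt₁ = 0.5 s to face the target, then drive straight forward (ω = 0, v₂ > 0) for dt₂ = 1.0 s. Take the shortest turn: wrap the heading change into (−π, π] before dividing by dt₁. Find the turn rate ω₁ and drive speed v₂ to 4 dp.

ω₁ = 2.0608, v₂ = 2.0616

heading to target = atan2(4−3.5, 1.5−-0.5) = 0.2450
Δθ = wrap(0.2450 − -0.7854) = 1.0304; ω₁ = Δθ/dt₁ = 2.0608
distance = √((1.5−-0.5)² + (4−3.5)²) = 2.0616; v₂ = distance/dt₂ = 2.0616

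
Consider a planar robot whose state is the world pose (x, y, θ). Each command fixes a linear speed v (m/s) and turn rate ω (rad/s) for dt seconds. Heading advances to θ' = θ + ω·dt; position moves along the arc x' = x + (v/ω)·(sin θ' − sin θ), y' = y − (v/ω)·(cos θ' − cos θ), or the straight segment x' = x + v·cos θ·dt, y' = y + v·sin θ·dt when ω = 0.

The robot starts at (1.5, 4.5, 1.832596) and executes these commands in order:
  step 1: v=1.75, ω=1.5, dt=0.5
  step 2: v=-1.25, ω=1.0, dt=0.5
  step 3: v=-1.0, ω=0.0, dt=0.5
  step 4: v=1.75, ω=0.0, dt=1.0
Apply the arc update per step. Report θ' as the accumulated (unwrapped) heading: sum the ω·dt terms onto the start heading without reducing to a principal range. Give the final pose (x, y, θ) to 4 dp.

step 1: θ'=2.5826 (R=1.1667) → pose (0.9918, 5.1871, 2.5826)
step 2: θ'=3.0826 (R=-1.2500) → pose (1.5810, 4.9990, 3.0826)
step 3: θ'=3.0826 (straight) → pose (2.0802, 4.9696, 3.0826)
step 4: θ'=3.0826 (straight) → pose (0.3332, 5.0727, 3.0826)

(0.3332, 5.0727, 3.0826)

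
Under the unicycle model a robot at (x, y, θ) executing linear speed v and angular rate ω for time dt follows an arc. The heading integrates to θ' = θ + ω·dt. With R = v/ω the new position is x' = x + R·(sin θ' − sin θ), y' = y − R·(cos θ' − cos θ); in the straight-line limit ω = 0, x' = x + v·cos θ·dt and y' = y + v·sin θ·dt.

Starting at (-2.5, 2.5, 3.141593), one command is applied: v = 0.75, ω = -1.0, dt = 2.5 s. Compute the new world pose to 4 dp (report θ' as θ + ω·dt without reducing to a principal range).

θ' = 3.1416 + -1.0·2.5 = 0.6416
R = v/ω = 0.75/-1.0 = -0.7500
x' = -2.5 + -0.7500·(sin 0.6416 − sin 3.1416) = -2.9489
y' = 2.5 − -0.7500·(cos 0.6416 − cos 3.1416) = 3.8509

(-2.9489, 3.8509, 0.6416)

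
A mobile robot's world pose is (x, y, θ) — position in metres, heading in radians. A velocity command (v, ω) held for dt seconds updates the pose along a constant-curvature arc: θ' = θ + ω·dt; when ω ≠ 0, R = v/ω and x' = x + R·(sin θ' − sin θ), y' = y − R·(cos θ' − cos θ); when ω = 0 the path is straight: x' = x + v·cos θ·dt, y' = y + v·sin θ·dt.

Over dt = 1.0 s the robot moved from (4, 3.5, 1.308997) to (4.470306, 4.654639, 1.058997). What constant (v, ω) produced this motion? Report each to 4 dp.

Δθ = 1.058997 − 1.308997 = -0.250000
ω = Δθ/dt = -0.250000/1.0 = -0.2500
R = −Δy/(cos θ' − cos θ) = -5.0000
v = R·ω = -5.0000·-0.2500 = 1.2500

v = 1.2500, ω = -0.2500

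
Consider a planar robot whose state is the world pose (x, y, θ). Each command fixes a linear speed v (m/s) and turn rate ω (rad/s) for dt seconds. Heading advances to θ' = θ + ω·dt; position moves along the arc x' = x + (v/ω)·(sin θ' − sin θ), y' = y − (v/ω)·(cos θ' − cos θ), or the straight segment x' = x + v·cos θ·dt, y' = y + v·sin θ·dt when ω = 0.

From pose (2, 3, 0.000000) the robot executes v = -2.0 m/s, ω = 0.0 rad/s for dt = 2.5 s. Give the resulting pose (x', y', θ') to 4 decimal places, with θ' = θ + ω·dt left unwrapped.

(-3.0000, 3.0000, 0.0000)

θ' = 0.0000 + 0.0·2.5 = 0.0000
ω = 0 → straight: x' = 2 + -2.0·cos(0.0000)·2.5 = -3.0000
y' = 3 + -2.0·sin(0.0000)·2.5 = 3.0000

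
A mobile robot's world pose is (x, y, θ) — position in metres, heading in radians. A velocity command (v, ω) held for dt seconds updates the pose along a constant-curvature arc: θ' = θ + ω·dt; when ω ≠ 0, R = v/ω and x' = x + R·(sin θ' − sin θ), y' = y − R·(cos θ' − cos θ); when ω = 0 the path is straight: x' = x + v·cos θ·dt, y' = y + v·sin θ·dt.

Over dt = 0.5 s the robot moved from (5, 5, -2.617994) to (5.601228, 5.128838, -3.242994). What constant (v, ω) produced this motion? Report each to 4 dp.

v = -1.2500, ω = -1.2500

Δθ = -3.242994 − -2.617994 = -0.625000
ω = Δθ/dt = -0.625000/0.5 = -1.2500
R = Δx/(sin θ' − sin θ) = 1.0000
v = R·ω = 1.0000·-1.2500 = -1.2500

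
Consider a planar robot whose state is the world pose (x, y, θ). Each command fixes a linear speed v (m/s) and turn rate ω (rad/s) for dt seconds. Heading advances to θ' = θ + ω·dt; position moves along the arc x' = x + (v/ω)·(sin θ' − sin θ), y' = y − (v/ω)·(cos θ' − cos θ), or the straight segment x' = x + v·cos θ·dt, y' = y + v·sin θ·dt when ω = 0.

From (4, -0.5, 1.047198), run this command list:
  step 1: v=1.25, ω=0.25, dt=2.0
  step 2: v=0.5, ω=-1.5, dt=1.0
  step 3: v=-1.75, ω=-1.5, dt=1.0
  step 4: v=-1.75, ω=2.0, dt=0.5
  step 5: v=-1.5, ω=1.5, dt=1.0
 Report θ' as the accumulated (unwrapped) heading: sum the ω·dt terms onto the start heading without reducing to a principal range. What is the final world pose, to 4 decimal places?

step 1: θ'=1.5472 (R=5.0000) → pose (4.6685, 1.8820, 1.5472)
step 2: θ'=0.0472 (R=-0.3333) → pose (4.9860, 2.2071, 0.0472)
step 3: θ'=-1.4528 (R=1.1667) → pose (3.7724, 3.2351, -1.4528)
step 4: θ'=-0.4528 (R=-0.8750) → pose (3.2863, 3.9190, -0.4528)
step 5: θ'=1.0472 (R=-1.0000) → pose (1.9828, 3.5197, 1.0472)

(1.9828, 3.5197, 1.0472)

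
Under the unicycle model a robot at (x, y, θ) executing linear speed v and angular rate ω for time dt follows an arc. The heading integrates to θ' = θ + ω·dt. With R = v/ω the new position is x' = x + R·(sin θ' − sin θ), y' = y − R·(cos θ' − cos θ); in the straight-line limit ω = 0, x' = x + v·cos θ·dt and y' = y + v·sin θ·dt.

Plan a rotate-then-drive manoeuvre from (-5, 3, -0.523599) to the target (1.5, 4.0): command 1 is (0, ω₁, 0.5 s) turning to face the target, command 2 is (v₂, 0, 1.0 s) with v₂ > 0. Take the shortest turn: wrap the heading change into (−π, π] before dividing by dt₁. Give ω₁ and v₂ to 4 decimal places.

heading to target = atan2(4−3, 1.5−-5) = 0.1526
Δθ = wrap(0.1526 − -0.5236) = 0.6762; ω₁ = Δθ/dt₁ = 1.3525
distance = √((1.5−-5)² + (4−3)²) = 6.5765; v₂ = distance/dt₂ = 6.5765

ω₁ = 1.3525, v₂ = 6.5765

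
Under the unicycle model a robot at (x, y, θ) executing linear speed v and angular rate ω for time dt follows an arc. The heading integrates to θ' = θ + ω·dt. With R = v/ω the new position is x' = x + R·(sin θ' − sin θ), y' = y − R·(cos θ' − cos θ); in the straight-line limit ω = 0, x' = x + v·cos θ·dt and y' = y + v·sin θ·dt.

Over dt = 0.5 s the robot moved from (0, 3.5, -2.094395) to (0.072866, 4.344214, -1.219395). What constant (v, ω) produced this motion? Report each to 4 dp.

Δθ = -1.219395 − -2.094395 = 0.875000
ω = Δθ/dt = 0.875000/0.5 = 1.7500
R = −Δy/(cos θ' − cos θ) = -1.0000
v = R·ω = -1.0000·1.7500 = -1.7500

v = -1.7500, ω = 1.7500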